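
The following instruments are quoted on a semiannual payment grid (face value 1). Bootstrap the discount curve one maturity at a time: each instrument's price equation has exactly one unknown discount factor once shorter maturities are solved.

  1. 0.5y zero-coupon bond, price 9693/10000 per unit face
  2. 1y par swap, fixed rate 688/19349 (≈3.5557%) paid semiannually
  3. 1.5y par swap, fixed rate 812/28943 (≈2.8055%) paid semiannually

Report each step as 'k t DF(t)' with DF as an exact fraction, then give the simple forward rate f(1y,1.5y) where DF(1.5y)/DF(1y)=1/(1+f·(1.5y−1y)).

step 1 [0.5y] zero: DF = P = 9693/10000 ≈ 0.969300
step 2 [1y] swap r/2=344/19349: DF=(1 − 344/19349·(0.969300))/(1+344/19349) = 1207/1250 ≈ 0.965600
step 3 [1.5y] swap r/2=406/28943: DF=(1 − 406/28943·(0.969300+0.965600))/(1+406/28943) = 4797/5000 ≈ 0.959400

1 1/2 9693/10000
2 1 1207/1250
3 3/2 4797/5000
f(1y,1.5y) = ((1207/1250)/(4797/5000) − 1)/(1/2) = 62/4797 ≈ 1.2925%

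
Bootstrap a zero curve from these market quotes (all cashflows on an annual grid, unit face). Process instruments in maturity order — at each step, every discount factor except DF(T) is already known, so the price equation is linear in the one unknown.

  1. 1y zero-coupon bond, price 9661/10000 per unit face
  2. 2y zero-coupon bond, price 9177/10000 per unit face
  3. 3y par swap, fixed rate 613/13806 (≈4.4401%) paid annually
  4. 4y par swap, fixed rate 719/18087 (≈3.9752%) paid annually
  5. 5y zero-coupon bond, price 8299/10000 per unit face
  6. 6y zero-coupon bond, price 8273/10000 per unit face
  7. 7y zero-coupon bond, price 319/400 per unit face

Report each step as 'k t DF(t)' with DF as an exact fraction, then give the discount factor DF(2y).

step 1 [1y] zero: DF = P = 9661/10000 ≈ 0.966100
step 2 [2y] zero: DF = P = 9177/10000 ≈ 0.917700
step 3 [3y] swap r/1=613/13806: DF=(1 − 613/13806·(0.966100+0.917700))/(1+613/13806) = 4387/5000 ≈ 0.877400
step 4 [4y] swap r/1=719/18087: DF=(1 − 719/18087·(0.966100+0.917700+0.877400))/(1+719/18087) = 4281/5000 ≈ 0.856200
step 5 [5y] zero: DF = P = 8299/10000 ≈ 0.829900
step 6 [6y] zero: DF = P = 8273/10000 ≈ 0.827300
step 7 [7y] zero: DF = P = 319/400 ≈ 0.797500

1 1 9661/10000
2 2 9177/10000
3 3 4387/5000
4 4 4281/5000
5 5 8299/10000
6 6 8273/10000
7 7 319/400
DF(2y) = 9177/10000 ≈ 0.917700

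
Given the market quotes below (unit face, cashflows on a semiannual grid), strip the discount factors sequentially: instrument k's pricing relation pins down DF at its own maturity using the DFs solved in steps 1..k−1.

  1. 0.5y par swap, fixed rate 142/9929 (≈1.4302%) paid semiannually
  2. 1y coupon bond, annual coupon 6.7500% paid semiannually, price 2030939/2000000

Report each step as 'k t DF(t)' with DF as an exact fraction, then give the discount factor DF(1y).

1 1/2 9929/10000
2 1 9499/10000
DF(1y) = 9499/10000 ≈ 0.949900

step 1 [0.5y] swap r/2=71/9929: DF=(1 − 71/9929·(0))/(1+71/9929) = 9929/10000 ≈ 0.992900
step 2 [1y] bond c/2=27/800: DF=(2030939/2000000 − 27/800·(0.992900))/(1+27/800) = 9499/10000 ≈ 0.949900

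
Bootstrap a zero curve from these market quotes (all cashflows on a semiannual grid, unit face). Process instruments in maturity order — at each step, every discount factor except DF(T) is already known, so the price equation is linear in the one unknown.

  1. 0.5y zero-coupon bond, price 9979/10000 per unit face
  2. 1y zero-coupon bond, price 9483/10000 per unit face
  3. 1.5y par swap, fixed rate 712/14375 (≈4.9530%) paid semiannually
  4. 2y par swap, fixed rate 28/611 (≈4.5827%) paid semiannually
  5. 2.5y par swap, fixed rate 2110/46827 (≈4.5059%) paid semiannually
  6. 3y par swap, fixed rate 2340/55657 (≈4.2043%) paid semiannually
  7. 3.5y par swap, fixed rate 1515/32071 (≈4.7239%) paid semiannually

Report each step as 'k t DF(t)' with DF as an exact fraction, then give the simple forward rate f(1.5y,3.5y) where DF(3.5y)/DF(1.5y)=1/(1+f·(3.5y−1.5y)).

step 1 [0.5y] zero: DF = P = 9979/10000 ≈ 0.997900
step 2 [1y] zero: DF = P = 9483/10000 ≈ 0.948300
step 3 [1.5y] swap r/2=356/14375: DF=(1 − 356/14375·(0.997900+0.948300))/(1+356/14375) = 1161/1250 ≈ 0.928800
step 4 [2y] swap r/2=14/611: DF=(1 − 14/611·(0.997900+0.948300+0.928800))/(1+14/611) = 2283/2500 ≈ 0.913200
step 5 [2.5y] swap r/2=1055/46827: DF=(1 − 1055/46827·(0.997900+0.948300+0.928800+0.913200))/(1+1055/46827) = 1789/2000 ≈ 0.894500
step 6 [3y] swap r/2=1170/55657: DF=(1 − 1170/55657·(0.997900+0.948300+0.928800+0.913200+0.894500))/(1+1170/55657) = 883/1000 ≈ 0.883000
step 7 [3.5y] swap r/2=1515/64142: DF=(1 − 1515/64142·(0.997900+0.948300+0.928800+0.913200+0.894500+0.883000))/(1+1515/64142) = 1697/2000 ≈ 0.848500

1 1/2 9979/10000
2 1 9483/10000
3 3/2 1161/1250
4 2 2283/2500
5 5/2 1789/2000
6 3 883/1000
7 7/2 1697/2000
f(1.5y,3.5y) = ((1161/1250)/(1697/2000) − 1)/(2) = 803/16970 ≈ 4.7319%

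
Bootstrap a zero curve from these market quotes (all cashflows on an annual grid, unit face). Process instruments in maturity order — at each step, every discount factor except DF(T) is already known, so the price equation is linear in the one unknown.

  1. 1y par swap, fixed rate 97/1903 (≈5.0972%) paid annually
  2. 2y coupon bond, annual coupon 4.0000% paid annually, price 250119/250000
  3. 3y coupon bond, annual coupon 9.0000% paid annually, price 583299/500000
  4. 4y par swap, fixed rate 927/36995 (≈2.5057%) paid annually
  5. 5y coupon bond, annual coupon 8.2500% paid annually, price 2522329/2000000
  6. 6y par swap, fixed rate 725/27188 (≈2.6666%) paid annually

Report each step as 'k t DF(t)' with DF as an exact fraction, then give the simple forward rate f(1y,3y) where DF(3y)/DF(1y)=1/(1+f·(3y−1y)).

1 1 1903/2000
2 2 4627/5000
3 3 9153/10000
4 4 9073/10000
5 5 8831/10000
6 6 171/200
f(1y,3y) = ((1903/2000)/(9153/10000) − 1)/(2) = 181/9153 ≈ 1.9775%

step 1 [1y] swap r/1=97/1903: DF=(1 − 97/1903·(0))/(1+97/1903) = 1903/2000 ≈ 0.951500
step 2 [2y] bond c/1=1/25: DF=(250119/250000 − 1/25·(0.951500))/(1+1/25) = 4627/5000 ≈ 0.925400
step 3 [3y] bond c/1=9/100: DF=(583299/500000 − 9/100·(0.951500+0.925400))/(1+9/100) = 9153/10000 ≈ 0.915300
step 4 [4y] swap r/1=927/36995: DF=(1 − 927/36995·(0.951500+0.925400+0.915300))/(1+927/36995) = 9073/10000 ≈ 0.907300
step 5 [5y] bond c/1=33/400: DF=(2522329/2000000 − 33/400·(0.951500+0.925400+0.915300+0.907300))/(1+33/400) = 8831/10000 ≈ 0.883100
step 6 [6y] swap r/1=725/27188: DF=(1 − 725/27188·(0.951500+0.925400+0.915300+0.907300+0.883100))/(1+725/27188) = 171/200 ≈ 0.855000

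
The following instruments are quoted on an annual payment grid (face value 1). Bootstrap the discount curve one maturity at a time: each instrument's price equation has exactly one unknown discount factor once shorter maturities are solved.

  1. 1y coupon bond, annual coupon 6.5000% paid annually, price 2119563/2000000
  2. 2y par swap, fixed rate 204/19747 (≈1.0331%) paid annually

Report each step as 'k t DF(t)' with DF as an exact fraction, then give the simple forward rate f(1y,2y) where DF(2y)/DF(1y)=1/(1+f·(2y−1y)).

step 1 [1y] bond c/1=13/200: DF=(2119563/2000000 − 13/200·(0))/(1+13/200) = 9951/10000 ≈ 0.995100
step 2 [2y] swap r/1=204/19747: DF=(1 − 204/19747·(0.995100))/(1+204/19747) = 2449/2500 ≈ 0.979600

1 1 9951/10000
2 2 2449/2500
f(1y,2y) = ((9951/10000)/(2449/2500) − 1)/(1) = 5/316 ≈ 1.5823%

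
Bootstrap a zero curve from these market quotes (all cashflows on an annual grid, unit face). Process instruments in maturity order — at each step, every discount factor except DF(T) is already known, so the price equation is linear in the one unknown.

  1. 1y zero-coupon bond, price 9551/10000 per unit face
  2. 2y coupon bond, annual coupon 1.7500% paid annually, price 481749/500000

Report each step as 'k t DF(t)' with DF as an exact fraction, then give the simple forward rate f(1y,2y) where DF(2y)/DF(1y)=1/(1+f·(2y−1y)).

step 1 [1y] zero: DF = P = 9551/10000 ≈ 0.955100
step 2 [2y] bond c/1=7/400: DF=(481749/500000 − 7/400·(0.955100))/(1+7/400) = 1861/2000 ≈ 0.930500

1 1 9551/10000
2 2 1861/2000
f(1y,2y) = ((9551/10000)/(1861/2000) − 1)/(1) = 246/9305 ≈ 2.6437%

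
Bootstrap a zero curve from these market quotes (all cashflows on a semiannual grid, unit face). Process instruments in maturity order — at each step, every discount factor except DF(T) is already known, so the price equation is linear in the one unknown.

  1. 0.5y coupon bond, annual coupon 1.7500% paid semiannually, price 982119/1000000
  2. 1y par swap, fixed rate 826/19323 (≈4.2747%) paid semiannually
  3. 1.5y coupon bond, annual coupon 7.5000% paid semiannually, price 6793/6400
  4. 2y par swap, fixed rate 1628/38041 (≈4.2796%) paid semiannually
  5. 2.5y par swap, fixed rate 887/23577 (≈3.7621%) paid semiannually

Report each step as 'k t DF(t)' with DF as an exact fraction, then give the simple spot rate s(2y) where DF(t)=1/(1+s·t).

step 1 [0.5y] bond c/2=7/800: DF=(982119/1000000 − 7/800·(0))/(1+7/800) = 1217/1250 ≈ 0.973600
step 2 [1y] swap r/2=413/19323: DF=(1 − 413/19323·(0.973600))/(1+413/19323) = 9587/10000 ≈ 0.958700
step 3 [1.5y] bond c/2=3/80: DF=(6793/6400 − 3/80·(0.973600+0.958700))/(1+3/80) = 2383/2500 ≈ 0.953200
step 4 [2y] swap r/2=814/38041: DF=(1 − 814/38041·(0.973600+0.958700+0.953200))/(1+814/38041) = 4593/5000 ≈ 0.918600
step 5 [2.5y] swap r/2=887/47154: DF=(1 − 887/47154·(0.973600+0.958700+0.953200+0.918600))/(1+887/47154) = 9113/10000 ≈ 0.911300

1 1/2 1217/1250
2 1 9587/10000
3 3/2 2383/2500
4 2 4593/5000
5 5/2 9113/10000
s(2y) = (1/(4593/5000) − 1)/(2) = 407/9186 ≈ 4.4307%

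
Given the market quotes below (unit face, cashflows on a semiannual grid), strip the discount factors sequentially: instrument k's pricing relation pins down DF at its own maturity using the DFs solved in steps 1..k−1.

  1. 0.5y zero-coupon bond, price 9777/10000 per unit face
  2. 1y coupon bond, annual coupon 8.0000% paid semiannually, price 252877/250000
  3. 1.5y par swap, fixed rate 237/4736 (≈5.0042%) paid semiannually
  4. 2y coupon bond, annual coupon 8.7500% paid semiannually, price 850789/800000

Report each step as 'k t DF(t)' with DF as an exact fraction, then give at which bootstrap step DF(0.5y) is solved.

1 1/2 9777/10000
2 1 187/200
3 3/2 9289/10000
4 2 4499/5000
DF(0.5y) is solved at step 1

step 1 [0.5y] zero: DF = P = 9777/10000 ≈ 0.977700
step 2 [1y] bond c/2=1/25: DF=(252877/250000 − 1/25·(0.977700))/(1+1/25) = 187/200 ≈ 0.935000
step 3 [1.5y] swap r/2=237/9472: DF=(1 − 237/9472·(0.977700+0.935000))/(1+237/9472) = 9289/10000 ≈ 0.928900
step 4 [2y] bond c/2=7/160: DF=(850789/800000 − 7/160·(0.977700+0.935000+0.928900))/(1+7/160) = 4499/5000 ≈ 0.899800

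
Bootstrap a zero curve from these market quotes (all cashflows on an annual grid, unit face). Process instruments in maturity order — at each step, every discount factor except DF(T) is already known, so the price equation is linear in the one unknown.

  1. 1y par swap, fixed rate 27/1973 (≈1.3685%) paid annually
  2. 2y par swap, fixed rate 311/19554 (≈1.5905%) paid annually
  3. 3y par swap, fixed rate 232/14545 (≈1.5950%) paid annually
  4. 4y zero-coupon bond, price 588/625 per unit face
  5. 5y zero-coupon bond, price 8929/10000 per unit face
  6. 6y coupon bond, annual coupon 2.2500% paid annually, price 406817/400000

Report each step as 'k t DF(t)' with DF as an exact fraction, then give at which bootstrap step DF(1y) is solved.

step 1 [1y] swap r/1=27/1973: DF=(1 − 27/1973·(0))/(1+27/1973) = 1973/2000 ≈ 0.986500
step 2 [2y] swap r/1=311/19554: DF=(1 − 311/19554·(0.986500))/(1+311/19554) = 9689/10000 ≈ 0.968900
step 3 [3y] swap r/1=232/14545: DF=(1 − 232/14545·(0.986500+0.968900))/(1+232/14545) = 596/625 ≈ 0.953600
step 4 [4y] zero: DF = P = 588/625 ≈ 0.940800
step 5 [5y] zero: DF = P = 8929/10000 ≈ 0.892900
step 6 [6y] bond c/1=9/400: DF=(406817/400000 − 9/400·(0.986500+0.968900+0.953600+0.940800+0.892900))/(1+9/400) = 8903/10000 ≈ 0.890300

1 1 1973/2000
2 2 9689/10000
3 3 596/625
4 4 588/625
5 5 8929/10000
6 6 8903/10000
DF(1y) is solved at step 1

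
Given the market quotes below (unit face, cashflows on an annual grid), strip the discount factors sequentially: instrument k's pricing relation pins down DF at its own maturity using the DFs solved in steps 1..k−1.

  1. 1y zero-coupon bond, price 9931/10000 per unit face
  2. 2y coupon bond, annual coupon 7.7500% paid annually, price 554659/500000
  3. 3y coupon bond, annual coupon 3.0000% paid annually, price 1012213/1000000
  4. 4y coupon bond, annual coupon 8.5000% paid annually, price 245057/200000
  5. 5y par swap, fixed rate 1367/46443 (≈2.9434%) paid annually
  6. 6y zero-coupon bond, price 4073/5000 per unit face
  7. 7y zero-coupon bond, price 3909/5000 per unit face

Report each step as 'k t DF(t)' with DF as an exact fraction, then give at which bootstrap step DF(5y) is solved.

1 1 9931/10000
2 2 9581/10000
3 3 9259/10000
4 4 9039/10000
5 5 8633/10000
6 6 4073/5000
7 7 3909/5000
DF(5y) is solved at step 5

step 1 [1y] zero: DF = P = 9931/10000 ≈ 0.993100
step 2 [2y] bond c/1=31/400: DF=(554659/500000 − 31/400·(0.993100))/(1+31/400) = 9581/10000 ≈ 0.958100
step 3 [3y] bond c/1=3/100: DF=(1012213/1000000 − 3/100·(0.993100+0.958100))/(1+3/100) = 9259/10000 ≈ 0.925900
step 4 [4y] bond c/1=17/200: DF=(245057/200000 − 17/200·(0.993100+0.958100+0.925900))/(1+17/200) = 9039/10000 ≈ 0.903900
step 5 [5y] swap r/1=1367/46443: DF=(1 − 1367/46443·(0.993100+0.958100+0.925900+0.903900))/(1+1367/46443) = 8633/10000 ≈ 0.863300
step 6 [6y] zero: DF = P = 4073/5000 ≈ 0.814600
step 7 [7y] zero: DF = P = 3909/5000 ≈ 0.781800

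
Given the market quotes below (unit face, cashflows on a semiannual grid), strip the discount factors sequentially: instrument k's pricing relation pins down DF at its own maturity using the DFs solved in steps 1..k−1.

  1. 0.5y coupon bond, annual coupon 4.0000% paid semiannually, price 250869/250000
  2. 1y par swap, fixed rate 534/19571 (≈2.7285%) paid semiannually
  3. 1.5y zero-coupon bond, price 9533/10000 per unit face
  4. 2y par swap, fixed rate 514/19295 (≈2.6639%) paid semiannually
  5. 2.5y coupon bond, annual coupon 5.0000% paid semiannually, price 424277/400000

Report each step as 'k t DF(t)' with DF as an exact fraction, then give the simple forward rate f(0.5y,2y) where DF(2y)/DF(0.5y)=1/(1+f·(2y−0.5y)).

step 1 [0.5y] bond c/2=1/50: DF=(250869/250000 − 1/50·(0))/(1+1/50) = 4919/5000 ≈ 0.983800
step 2 [1y] swap r/2=267/19571: DF=(1 − 267/19571·(0.983800))/(1+267/19571) = 9733/10000 ≈ 0.973300
step 3 [1.5y] zero: DF = P = 9533/10000 ≈ 0.953300
step 4 [2y] swap r/2=257/19295: DF=(1 − 257/19295·(0.983800+0.973300+0.953300))/(1+257/19295) = 4743/5000 ≈ 0.948600
step 5 [2.5y] bond c/2=1/40: DF=(424277/400000 − 1/40·(0.983800+0.973300+0.953300+0.948600))/(1+1/40) = 9407/10000 ≈ 0.940700

1 1/2 4919/5000
2 1 9733/10000
3 3/2 9533/10000
4 2 4743/5000
5 5/2 9407/10000
f(0.5y,2y) = ((4919/5000)/(4743/5000) − 1)/(3/2) = 352/14229 ≈ 2.4738%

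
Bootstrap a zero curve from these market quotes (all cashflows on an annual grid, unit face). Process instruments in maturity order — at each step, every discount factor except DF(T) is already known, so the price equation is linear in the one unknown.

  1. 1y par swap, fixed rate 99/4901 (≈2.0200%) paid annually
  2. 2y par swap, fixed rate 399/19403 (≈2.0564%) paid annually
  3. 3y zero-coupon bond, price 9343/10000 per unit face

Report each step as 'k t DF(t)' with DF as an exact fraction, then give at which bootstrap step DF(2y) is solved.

1 1 4901/5000
2 2 9601/10000
3 3 9343/10000
DF(2y) is solved at step 2

step 1 [1y] swap r/1=99/4901: DF=(1 − 99/4901·(0))/(1+99/4901) = 4901/5000 ≈ 0.980200
step 2 [2y] swap r/1=399/19403: DF=(1 − 399/19403·(0.980200))/(1+399/19403) = 9601/10000 ≈ 0.960100
step 3 [3y] zero: DF = P = 9343/10000 ≈ 0.934300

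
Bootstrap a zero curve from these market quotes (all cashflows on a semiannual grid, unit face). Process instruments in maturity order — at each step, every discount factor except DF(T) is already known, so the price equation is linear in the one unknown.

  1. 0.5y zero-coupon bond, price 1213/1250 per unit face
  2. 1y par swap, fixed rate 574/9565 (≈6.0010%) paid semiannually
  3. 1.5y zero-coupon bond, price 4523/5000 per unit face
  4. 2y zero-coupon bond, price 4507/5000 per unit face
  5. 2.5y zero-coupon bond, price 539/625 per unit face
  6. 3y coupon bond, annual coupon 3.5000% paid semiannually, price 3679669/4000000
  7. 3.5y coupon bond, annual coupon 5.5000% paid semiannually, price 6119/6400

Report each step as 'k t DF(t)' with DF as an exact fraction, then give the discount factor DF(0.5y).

1 1/2 1213/1250
2 1 4713/5000
3 3/2 4523/5000
4 2 4507/5000
5 5/2 539/625
6 3 8253/10000
7 7/2 3929/5000
DF(0.5y) = 1213/1250 ≈ 0.970400

step 1 [0.5y] zero: DF = P = 1213/1250 ≈ 0.970400
step 2 [1y] swap r/2=287/9565: DF=(1 − 287/9565·(0.970400))/(1+287/9565) = 4713/5000 ≈ 0.942600
step 3 [1.5y] zero: DF = P = 4523/5000 ≈ 0.904600
step 4 [2y] zero: DF = P = 4507/5000 ≈ 0.901400
step 5 [2.5y] zero: DF = P = 539/625 ≈ 0.862400
step 6 [3y] bond c/2=7/400: DF=(3679669/4000000 − 7/400·(0.970400+0.942600+0.904600+0.901400+0.862400))/(1+7/400) = 8253/10000 ≈ 0.825300
step 7 [3.5y] bond c/2=11/400: DF=(6119/6400 − 11/400·(0.970400+0.942600+0.904600+0.901400+0.862400+0.825300))/(1+11/400) = 3929/5000 ≈ 0.785800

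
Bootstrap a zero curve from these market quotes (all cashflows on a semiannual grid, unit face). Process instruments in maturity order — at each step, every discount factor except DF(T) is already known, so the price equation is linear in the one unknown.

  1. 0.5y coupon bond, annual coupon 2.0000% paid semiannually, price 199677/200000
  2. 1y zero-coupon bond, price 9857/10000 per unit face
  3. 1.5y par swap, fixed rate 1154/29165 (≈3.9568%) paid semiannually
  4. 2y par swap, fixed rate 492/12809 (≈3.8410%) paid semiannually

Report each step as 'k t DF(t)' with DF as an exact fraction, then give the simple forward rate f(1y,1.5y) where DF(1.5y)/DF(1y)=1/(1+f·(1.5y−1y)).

step 1 [0.5y] bond c/2=1/100: DF=(199677/200000 − 1/100·(0))/(1+1/100) = 1977/2000 ≈ 0.988500
step 2 [1y] zero: DF = P = 9857/10000 ≈ 0.985700
step 3 [1.5y] swap r/2=577/29165: DF=(1 − 577/29165·(0.988500+0.985700))/(1+577/29165) = 9423/10000 ≈ 0.942300
step 4 [2y] swap r/2=246/12809: DF=(1 − 246/12809·(0.988500+0.985700+0.942300))/(1+246/12809) = 4631/5000 ≈ 0.926200

1 1/2 1977/2000
2 1 9857/10000
3 3/2 9423/10000
4 2 4631/5000
f(1y,1.5y) = ((9857/10000)/(9423/10000) − 1)/(1/2) = 868/9423 ≈ 9.2115%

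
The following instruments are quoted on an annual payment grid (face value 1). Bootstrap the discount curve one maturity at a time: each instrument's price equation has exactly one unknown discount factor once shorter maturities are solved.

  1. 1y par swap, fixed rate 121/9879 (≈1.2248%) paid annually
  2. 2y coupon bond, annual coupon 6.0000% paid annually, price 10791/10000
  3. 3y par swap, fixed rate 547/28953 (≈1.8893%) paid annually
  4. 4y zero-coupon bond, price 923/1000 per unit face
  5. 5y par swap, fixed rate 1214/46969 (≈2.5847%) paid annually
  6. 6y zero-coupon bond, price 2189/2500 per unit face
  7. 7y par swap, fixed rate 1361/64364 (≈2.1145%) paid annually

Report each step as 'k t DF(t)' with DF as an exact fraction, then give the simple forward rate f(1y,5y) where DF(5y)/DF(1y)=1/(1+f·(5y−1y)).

1 1 9879/10000
2 2 9621/10000
3 3 9453/10000
4 4 923/1000
5 5 4393/5000
6 6 2189/2500
7 7 8639/10000
f(1y,5y) = ((9879/10000)/(4393/5000) − 1)/(4) = 1093/35144 ≈ 3.1101%

step 1 [1y] swap r/1=121/9879: DF=(1 − 121/9879·(0))/(1+121/9879) = 9879/10000 ≈ 0.987900
step 2 [2y] bond c/1=3/50: DF=(10791/10000 − 3/50·(0.987900))/(1+3/50) = 9621/10000 ≈ 0.962100
step 3 [3y] swap r/1=547/28953: DF=(1 − 547/28953·(0.987900+0.962100))/(1+547/28953) = 9453/10000 ≈ 0.945300
step 4 [4y] zero: DF = P = 923/1000 ≈ 0.923000
step 5 [5y] swap r/1=1214/46969: DF=(1 − 1214/46969·(0.987900+0.962100+0.945300+0.923000))/(1+1214/46969) = 4393/5000 ≈ 0.878600
step 6 [6y] zero: DF = P = 2189/2500 ≈ 0.875600
step 7 [7y] swap r/1=1361/64364: DF=(1 − 1361/64364·(0.987900+0.962100+0.945300+0.923000+0.878600+0.875600))/(1+1361/64364) = 8639/10000 ≈ 0.863900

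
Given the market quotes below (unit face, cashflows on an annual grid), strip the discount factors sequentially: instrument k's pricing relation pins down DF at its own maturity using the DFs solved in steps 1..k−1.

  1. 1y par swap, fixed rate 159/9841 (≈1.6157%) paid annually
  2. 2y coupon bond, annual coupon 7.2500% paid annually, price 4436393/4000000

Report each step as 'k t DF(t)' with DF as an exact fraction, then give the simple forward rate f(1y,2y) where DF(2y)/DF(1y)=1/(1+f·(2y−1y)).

1 1 9841/10000
2 2 2419/2500
f(1y,2y) = ((9841/10000)/(2419/2500) − 1)/(1) = 165/9676 ≈ 1.7053%

step 1 [1y] swap r/1=159/9841: DF=(1 − 159/9841·(0))/(1+159/9841) = 9841/10000 ≈ 0.984100
step 2 [2y] bond c/1=29/400: DF=(4436393/4000000 − 29/400·(0.984100))/(1+29/400) = 2419/2500 ≈ 0.967600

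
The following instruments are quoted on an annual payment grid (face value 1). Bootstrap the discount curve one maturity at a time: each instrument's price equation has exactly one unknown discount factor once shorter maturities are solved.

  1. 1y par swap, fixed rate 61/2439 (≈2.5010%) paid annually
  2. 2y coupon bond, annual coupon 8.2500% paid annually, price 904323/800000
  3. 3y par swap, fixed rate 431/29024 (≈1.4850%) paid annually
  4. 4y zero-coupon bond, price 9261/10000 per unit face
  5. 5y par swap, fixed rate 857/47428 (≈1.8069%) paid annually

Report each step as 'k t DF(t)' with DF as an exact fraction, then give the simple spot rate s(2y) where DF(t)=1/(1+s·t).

1 1 2439/2500
2 2 9699/10000
3 3 9569/10000
4 4 9261/10000
5 5 9143/10000
s(2y) = (1/(9699/10000) − 1)/(2) = 301/19398 ≈ 1.5517%

step 1 [1y] swap r/1=61/2439: DF=(1 − 61/2439·(0))/(1+61/2439) = 2439/2500 ≈ 0.975600
step 2 [2y] bond c/1=33/400: DF=(904323/800000 − 33/400·(0.975600))/(1+33/400) = 9699/10000 ≈ 0.969900
step 3 [3y] swap r/1=431/29024: DF=(1 − 431/29024·(0.975600+0.969900))/(1+431/29024) = 9569/10000 ≈ 0.956900
step 4 [4y] zero: DF = P = 9261/10000 ≈ 0.926100
step 5 [5y] swap r/1=857/47428: DF=(1 − 857/47428·(0.975600+0.969900+0.956900+0.926100))/(1+857/47428) = 9143/10000 ≈ 0.914300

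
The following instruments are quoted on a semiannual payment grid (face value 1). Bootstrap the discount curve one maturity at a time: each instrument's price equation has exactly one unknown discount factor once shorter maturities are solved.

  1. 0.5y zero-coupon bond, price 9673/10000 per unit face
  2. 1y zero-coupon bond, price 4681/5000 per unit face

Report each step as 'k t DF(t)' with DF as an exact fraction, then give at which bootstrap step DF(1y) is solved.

step 1 [0.5y] zero: DF = P = 9673/10000 ≈ 0.967300
step 2 [1y] zero: DF = P = 4681/5000 ≈ 0.936200

1 1/2 9673/10000
2 1 4681/5000
DF(1y) is solved at step 2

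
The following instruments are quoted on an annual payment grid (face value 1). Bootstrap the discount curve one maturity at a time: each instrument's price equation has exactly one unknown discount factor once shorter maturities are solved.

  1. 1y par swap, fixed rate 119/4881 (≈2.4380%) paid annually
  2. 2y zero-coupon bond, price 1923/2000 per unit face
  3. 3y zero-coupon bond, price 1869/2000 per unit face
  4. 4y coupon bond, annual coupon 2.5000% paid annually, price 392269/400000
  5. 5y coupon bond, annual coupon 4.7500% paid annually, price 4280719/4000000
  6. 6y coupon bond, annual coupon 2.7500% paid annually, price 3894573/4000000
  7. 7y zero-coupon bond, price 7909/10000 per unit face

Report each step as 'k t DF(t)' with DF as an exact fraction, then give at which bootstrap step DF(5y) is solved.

1 1 4881/5000
2 2 1923/2000
3 3 1869/2000
4 4 8867/10000
5 5 532/625
6 6 4121/5000
7 7 7909/10000
DF(5y) is solved at step 5

step 1 [1y] swap r/1=119/4881: DF=(1 − 119/4881·(0))/(1+119/4881) = 4881/5000 ≈ 0.976200
step 2 [2y] zero: DF = P = 1923/2000 ≈ 0.961500
step 3 [3y] zero: DF = P = 1869/2000 ≈ 0.934500
step 4 [4y] bond c/1=1/40: DF=(392269/400000 − 1/40·(0.976200+0.961500+0.934500))/(1+1/40) = 8867/10000 ≈ 0.886700
step 5 [5y] bond c/1=19/400: DF=(4280719/4000000 − 19/400·(0.976200+0.961500+0.934500+0.886700))/(1+19/400) = 532/625 ≈ 0.851200
step 6 [6y] bond c/1=11/400: DF=(3894573/4000000 − 11/400·(0.976200+0.961500+0.934500+0.886700+0.851200))/(1+11/400) = 4121/5000 ≈ 0.824200
step 7 [7y] zero: DF = P = 7909/10000 ≈ 0.790900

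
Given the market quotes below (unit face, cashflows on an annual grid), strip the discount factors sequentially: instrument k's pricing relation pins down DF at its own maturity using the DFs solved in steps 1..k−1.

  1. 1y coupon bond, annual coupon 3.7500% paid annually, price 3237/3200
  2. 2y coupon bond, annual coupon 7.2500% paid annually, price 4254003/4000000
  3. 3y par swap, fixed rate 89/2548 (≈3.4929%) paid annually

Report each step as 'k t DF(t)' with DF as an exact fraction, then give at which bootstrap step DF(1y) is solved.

step 1 [1y] bond c/1=3/80: DF=(3237/3200 − 3/80·(0))/(1+3/80) = 39/40 ≈ 0.975000
step 2 [2y] bond c/1=29/400: DF=(4254003/4000000 − 29/400·(0.975000))/(1+29/400) = 9257/10000 ≈ 0.925700
step 3 [3y] swap r/1=89/2548: DF=(1 − 89/2548·(0.975000+0.925700))/(1+89/2548) = 9021/10000 ≈ 0.902100

1 1 39/40
2 2 9257/10000
3 3 9021/10000
DF(1y) is solved at step 1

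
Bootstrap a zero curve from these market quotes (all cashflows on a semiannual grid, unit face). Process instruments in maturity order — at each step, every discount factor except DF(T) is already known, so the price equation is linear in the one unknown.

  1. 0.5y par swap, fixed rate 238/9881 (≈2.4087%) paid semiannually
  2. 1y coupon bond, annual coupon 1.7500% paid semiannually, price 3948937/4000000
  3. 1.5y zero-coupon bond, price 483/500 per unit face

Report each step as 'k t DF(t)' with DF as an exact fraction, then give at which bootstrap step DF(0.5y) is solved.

step 1 [0.5y] swap r/2=119/9881: DF=(1 − 119/9881·(0))/(1+119/9881) = 9881/10000 ≈ 0.988100
step 2 [1y] bond c/2=7/800: DF=(3948937/4000000 − 7/800·(0.988100))/(1+7/800) = 9701/10000 ≈ 0.970100
step 3 [1.5y] zero: DF = P = 483/500 ≈ 0.966000

1 1/2 9881/10000
2 1 9701/10000
3 3/2 483/500
DF(0.5y) is solved at step 1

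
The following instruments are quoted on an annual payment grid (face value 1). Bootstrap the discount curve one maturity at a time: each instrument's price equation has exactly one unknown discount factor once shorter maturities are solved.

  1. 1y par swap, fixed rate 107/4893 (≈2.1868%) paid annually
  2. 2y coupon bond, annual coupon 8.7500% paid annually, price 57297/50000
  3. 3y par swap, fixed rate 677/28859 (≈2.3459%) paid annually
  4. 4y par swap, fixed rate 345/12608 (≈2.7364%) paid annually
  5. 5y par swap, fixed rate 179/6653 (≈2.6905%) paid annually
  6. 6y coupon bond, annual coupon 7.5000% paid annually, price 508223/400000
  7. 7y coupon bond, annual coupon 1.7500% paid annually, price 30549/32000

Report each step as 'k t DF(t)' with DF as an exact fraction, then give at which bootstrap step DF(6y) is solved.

step 1 [1y] swap r/1=107/4893: DF=(1 − 107/4893·(0))/(1+107/4893) = 4893/5000 ≈ 0.978600
step 2 [2y] bond c/1=7/80: DF=(57297/50000 − 7/80·(0.978600))/(1+7/80) = 39/40 ≈ 0.975000
step 3 [3y] swap r/1=677/28859: DF=(1 − 677/28859·(0.978600+0.975000))/(1+677/28859) = 9323/10000 ≈ 0.932300
step 4 [4y] swap r/1=345/12608: DF=(1 − 345/12608·(0.978600+0.975000+0.932300))/(1+345/12608) = 1793/2000 ≈ 0.896500
step 5 [5y] swap r/1=179/6653: DF=(1 − 179/6653·(0.978600+0.975000+0.932300+0.896500))/(1+179/6653) = 8747/10000 ≈ 0.874700
step 6 [6y] bond c/1=3/40: DF=(508223/400000 − 3/40·(0.978600+0.975000+0.932300+0.896500+0.874700))/(1+3/40) = 857/1000 ≈ 0.857000
step 7 [7y] bond c/1=7/400: DF=(30549/32000 − 7/400·(0.978600+0.975000+0.932300+0.896500+0.874700+0.857000))/(1+7/400) = 4217/5000 ≈ 0.843400

1 1 4893/5000
2 2 39/40
3 3 9323/10000
4 4 1793/2000
5 5 8747/10000
6 6 857/1000
7 7 4217/5000
DF(6y) is solved at step 6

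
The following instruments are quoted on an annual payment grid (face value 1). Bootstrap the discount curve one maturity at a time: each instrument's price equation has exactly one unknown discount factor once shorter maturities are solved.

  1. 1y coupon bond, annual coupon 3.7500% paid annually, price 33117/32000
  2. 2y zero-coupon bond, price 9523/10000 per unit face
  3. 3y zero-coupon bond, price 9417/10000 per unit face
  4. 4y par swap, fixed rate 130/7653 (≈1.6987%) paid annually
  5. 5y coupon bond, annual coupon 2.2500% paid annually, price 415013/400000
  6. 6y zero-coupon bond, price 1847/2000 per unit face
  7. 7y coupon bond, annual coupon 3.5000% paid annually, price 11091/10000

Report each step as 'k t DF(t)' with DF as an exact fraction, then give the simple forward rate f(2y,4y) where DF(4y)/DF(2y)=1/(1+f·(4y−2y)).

step 1 [1y] bond c/1=3/80: DF=(33117/32000 − 3/80·(0))/(1+3/80) = 399/400 ≈ 0.997500
step 2 [2y] zero: DF = P = 9523/10000 ≈ 0.952300
step 3 [3y] zero: DF = P = 9417/10000 ≈ 0.941700
step 4 [4y] swap r/1=130/7653: DF=(1 − 130/7653·(0.997500+0.952300+0.941700))/(1+130/7653) = 187/200 ≈ 0.935000
step 5 [5y] bond c/1=9/400: DF=(415013/400000 − 9/400·(0.997500+0.952300+0.941700+0.935000))/(1+9/400) = 1861/2000 ≈ 0.930500
step 6 [6y] zero: DF = P = 1847/2000 ≈ 0.923500
step 7 [7y] bond c/1=7/200: DF=(11091/10000 − 7/200·(0.997500+0.952300+0.941700+0.935000+0.930500+0.923500))/(1+7/200) = 1759/2000 ≈ 0.879500

1 1 399/400
2 2 9523/10000
3 3 9417/10000
4 4 187/200
5 5 1861/2000
6 6 1847/2000
7 7 1759/2000
f(2y,4y) = ((9523/10000)/(187/200) − 1)/(2) = 173/18700 ≈ 0.9251%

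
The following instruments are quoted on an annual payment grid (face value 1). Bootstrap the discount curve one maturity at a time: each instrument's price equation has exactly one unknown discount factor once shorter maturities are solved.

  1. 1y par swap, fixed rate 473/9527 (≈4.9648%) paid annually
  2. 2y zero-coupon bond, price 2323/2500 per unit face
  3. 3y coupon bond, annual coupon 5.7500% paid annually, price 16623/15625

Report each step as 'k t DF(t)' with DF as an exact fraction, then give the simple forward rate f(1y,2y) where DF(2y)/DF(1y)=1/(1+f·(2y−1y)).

1 1 9527/10000
2 2 2323/2500
3 3 9037/10000
f(1y,2y) = ((9527/10000)/(2323/2500) − 1)/(1) = 235/9292 ≈ 2.5291%

step 1 [1y] swap r/1=473/9527: DF=(1 − 473/9527·(0))/(1+473/9527) = 9527/10000 ≈ 0.952700
step 2 [2y] zero: DF = P = 2323/2500 ≈ 0.929200
step 3 [3y] bond c/1=23/400: DF=(16623/15625 − 23/400·(0.952700+0.929200))/(1+23/400) = 9037/10000 ≈ 0.903700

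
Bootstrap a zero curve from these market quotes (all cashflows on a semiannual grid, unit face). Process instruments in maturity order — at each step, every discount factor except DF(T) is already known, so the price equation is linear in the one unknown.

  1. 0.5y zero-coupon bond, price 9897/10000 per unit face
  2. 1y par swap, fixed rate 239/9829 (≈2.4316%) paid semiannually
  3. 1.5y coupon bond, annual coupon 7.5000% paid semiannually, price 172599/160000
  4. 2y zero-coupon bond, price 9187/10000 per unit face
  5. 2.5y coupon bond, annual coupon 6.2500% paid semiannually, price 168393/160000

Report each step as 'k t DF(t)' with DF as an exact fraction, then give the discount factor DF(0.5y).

step 1 [0.5y] zero: DF = P = 9897/10000 ≈ 0.989700
step 2 [1y] swap r/2=239/19658: DF=(1 − 239/19658·(0.989700))/(1+239/19658) = 9761/10000 ≈ 0.976100
step 3 [1.5y] bond c/2=3/80: DF=(172599/160000 − 3/80·(0.989700+0.976100))/(1+3/80) = 9687/10000 ≈ 0.968700
step 4 [2y] zero: DF = P = 9187/10000 ≈ 0.918700
step 5 [2.5y] bond c/2=1/32: DF=(168393/160000 − 1/32·(0.989700+0.976100+0.968700+0.918700))/(1+1/32) = 4519/5000 ≈ 0.903800

1 1/2 9897/10000
2 1 9761/10000
3 3/2 9687/10000
4 2 9187/10000
5 5/2 4519/5000
DF(0.5y) = 9897/10000 ≈ 0.989700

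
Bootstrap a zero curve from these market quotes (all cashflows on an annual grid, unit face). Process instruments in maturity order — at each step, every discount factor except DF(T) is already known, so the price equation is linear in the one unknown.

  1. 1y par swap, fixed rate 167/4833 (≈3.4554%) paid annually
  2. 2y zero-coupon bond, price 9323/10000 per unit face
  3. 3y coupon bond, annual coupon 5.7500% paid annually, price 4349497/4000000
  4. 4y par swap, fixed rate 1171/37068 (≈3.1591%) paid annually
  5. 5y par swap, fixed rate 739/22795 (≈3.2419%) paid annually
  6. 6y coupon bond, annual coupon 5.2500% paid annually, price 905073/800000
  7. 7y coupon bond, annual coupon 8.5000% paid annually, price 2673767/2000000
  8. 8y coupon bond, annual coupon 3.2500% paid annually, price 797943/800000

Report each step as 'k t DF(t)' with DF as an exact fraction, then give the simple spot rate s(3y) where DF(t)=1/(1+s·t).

1 1 4833/5000
2 2 9323/10000
3 3 37/40
4 4 8829/10000
5 5 4261/5000
6 6 339/400
7 7 4043/5000
8 8 963/1250
s(3y) = (1/(37/40) − 1)/(3) = 1/37 ≈ 2.7027%

step 1 [1y] swap r/1=167/4833: DF=(1 − 167/4833·(0))/(1+167/4833) = 4833/5000 ≈ 0.966600
step 2 [2y] zero: DF = P = 9323/10000 ≈ 0.932300
step 3 [3y] bond c/1=23/400: DF=(4349497/4000000 − 23/400·(0.966600+0.932300))/(1+23/400) = 37/40 ≈ 0.925000
step 4 [4y] swap r/1=1171/37068: DF=(1 − 1171/37068·(0.966600+0.932300+0.925000))/(1+1171/37068) = 8829/10000 ≈ 0.882900
step 5 [5y] swap r/1=739/22795: DF=(1 − 739/22795·(0.966600+0.932300+0.925000+0.882900))/(1+739/22795) = 4261/5000 ≈ 0.852200
step 6 [6y] bond c/1=21/400: DF=(905073/800000 − 21/400·(0.966600+0.932300+0.925000+0.882900+0.852200))/(1+21/400) = 339/400 ≈ 0.847500
step 7 [7y] bond c/1=17/200: DF=(2673767/2000000 − 17/200·(0.966600+0.932300+0.925000+0.882900+0.852200+0.847500))/(1+17/200) = 4043/5000 ≈ 0.808600
step 8 [8y] bond c/1=13/400: DF=(797943/800000 − 13/400·(0.966600+0.932300+0.925000+0.882900+0.852200+0.847500+0.808600))/(1+13/400) = 963/1250 ≈ 0.770400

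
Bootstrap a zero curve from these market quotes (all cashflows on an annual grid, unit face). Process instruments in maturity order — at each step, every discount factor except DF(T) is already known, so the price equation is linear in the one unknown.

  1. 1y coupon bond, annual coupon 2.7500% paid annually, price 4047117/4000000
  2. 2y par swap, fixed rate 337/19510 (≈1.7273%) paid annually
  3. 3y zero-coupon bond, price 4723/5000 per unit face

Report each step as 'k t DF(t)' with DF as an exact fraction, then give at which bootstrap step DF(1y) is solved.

1 1 9847/10000
2 2 9663/10000
3 3 4723/5000
DF(1y) is solved at step 1

step 1 [1y] bond c/1=11/400: DF=(4047117/4000000 − 11/400·(0))/(1+11/400) = 9847/10000 ≈ 0.984700
step 2 [2y] swap r/1=337/19510: DF=(1 − 337/19510·(0.984700))/(1+337/19510) = 9663/10000 ≈ 0.966300
step 3 [3y] zero: DF = P = 4723/5000 ≈ 0.944600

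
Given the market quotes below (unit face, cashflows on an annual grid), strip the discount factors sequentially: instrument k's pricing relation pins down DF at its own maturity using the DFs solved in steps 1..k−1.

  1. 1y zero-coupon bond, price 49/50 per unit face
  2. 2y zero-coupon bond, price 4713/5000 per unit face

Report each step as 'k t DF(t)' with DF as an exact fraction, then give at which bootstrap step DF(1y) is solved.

step 1 [1y] zero: DF = P = 49/50 ≈ 0.980000
step 2 [2y] zero: DF = P = 4713/5000 ≈ 0.942600

1 1 49/50
2 2 4713/5000
DF(1y) is solved at step 1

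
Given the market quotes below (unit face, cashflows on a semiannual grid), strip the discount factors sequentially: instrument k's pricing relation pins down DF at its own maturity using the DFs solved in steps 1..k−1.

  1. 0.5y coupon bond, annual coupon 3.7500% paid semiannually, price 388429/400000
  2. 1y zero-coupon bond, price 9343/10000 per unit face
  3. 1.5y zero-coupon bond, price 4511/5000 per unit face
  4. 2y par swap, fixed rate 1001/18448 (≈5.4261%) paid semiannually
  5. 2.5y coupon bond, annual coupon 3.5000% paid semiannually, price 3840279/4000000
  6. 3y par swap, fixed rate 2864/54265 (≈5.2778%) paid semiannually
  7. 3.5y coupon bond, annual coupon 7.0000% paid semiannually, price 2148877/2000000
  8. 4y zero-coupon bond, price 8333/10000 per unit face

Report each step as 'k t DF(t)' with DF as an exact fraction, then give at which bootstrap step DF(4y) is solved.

step 1 [0.5y] bond c/2=3/160: DF=(388429/400000 − 3/160·(0))/(1+3/160) = 2383/2500 ≈ 0.953200
step 2 [1y] zero: DF = P = 9343/10000 ≈ 0.934300
step 3 [1.5y] zero: DF = P = 4511/5000 ≈ 0.902200
step 4 [2y] swap r/2=1001/36896: DF=(1 − 1001/36896·(0.953200+0.934300+0.902200))/(1+1001/36896) = 8999/10000 ≈ 0.899900
step 5 [2.5y] bond c/2=7/400: DF=(3840279/4000000 − 7/400·(0.953200+0.934300+0.902200+0.899900))/(1+7/400) = 8801/10000 ≈ 0.880100
step 6 [3y] swap r/2=1432/54265: DF=(1 − 1432/54265·(0.953200+0.934300+0.902200+0.899900+0.880100))/(1+1432/54265) = 1071/1250 ≈ 0.856800
step 7 [3.5y] bond c/2=7/200: DF=(2148877/2000000 − 7/200·(0.953200+0.934300+0.902200+0.899900+0.880100+0.856800))/(1+7/200) = 4273/5000 ≈ 0.854600
step 8 [4y] zero: DF = P = 8333/10000 ≈ 0.833300

1 1/2 2383/2500
2 1 9343/10000
3 3/2 4511/5000
4 2 8999/10000
5 5/2 8801/10000
6 3 1071/1250
7 7/2 4273/5000
8 4 8333/10000
DF(4y) is solved at step 8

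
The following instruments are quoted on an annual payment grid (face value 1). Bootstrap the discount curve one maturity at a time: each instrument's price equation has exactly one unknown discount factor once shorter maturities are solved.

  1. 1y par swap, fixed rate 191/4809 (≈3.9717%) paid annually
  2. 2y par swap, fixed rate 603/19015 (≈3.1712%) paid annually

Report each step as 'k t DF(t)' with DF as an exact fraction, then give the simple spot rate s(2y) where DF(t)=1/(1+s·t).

1 1 4809/5000
2 2 9397/10000
s(2y) = (1/(9397/10000) − 1)/(2) = 603/18794 ≈ 3.2085%

step 1 [1y] swap r/1=191/4809: DF=(1 − 191/4809·(0))/(1+191/4809) = 4809/5000 ≈ 0.961800
step 2 [2y] swap r/1=603/19015: DF=(1 − 603/19015·(0.961800))/(1+603/19015) = 9397/10000 ≈ 0.939700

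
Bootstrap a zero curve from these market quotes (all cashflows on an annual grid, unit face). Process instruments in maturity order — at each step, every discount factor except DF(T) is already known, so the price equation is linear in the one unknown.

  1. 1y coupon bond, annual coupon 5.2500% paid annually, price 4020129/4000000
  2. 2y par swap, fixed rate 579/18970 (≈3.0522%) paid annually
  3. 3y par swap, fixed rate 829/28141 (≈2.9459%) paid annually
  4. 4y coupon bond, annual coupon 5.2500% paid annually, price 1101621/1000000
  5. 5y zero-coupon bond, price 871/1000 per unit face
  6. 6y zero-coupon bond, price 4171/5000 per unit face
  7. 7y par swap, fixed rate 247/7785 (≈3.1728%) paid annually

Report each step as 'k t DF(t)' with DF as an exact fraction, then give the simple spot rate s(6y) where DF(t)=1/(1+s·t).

step 1 [1y] bond c/1=21/400: DF=(4020129/4000000 − 21/400·(0))/(1+21/400) = 9549/10000 ≈ 0.954900
step 2 [2y] swap r/1=579/18970: DF=(1 − 579/18970·(0.954900))/(1+579/18970) = 9421/10000 ≈ 0.942100
step 3 [3y] swap r/1=829/28141: DF=(1 − 829/28141·(0.954900+0.942100))/(1+829/28141) = 9171/10000 ≈ 0.917100
step 4 [4y] bond c/1=21/400: DF=(1101621/1000000 − 21/400·(0.954900+0.942100+0.917100))/(1+21/400) = 9063/10000 ≈ 0.906300
step 5 [5y] zero: DF = P = 871/1000 ≈ 0.871000
step 6 [6y] zero: DF = P = 4171/5000 ≈ 0.834200
step 7 [7y] swap r/1=247/7785: DF=(1 − 247/7785·(0.954900+0.942100+0.917100+0.906300+0.871000+0.834200))/(1+247/7785) = 1003/1250 ≈ 0.802400

1 1 9549/10000
2 2 9421/10000
3 3 9171/10000
4 4 9063/10000
5 5 871/1000
6 6 4171/5000
7 7 1003/1250
s(6y) = (1/(4171/5000) − 1)/(6) = 829/25026 ≈ 3.3126%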